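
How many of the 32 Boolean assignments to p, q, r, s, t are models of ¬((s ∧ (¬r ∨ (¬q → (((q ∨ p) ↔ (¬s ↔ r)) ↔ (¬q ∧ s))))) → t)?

Initial set: {¬((s ∧ (¬r ∨ (¬q → (((q ∨ p) ↔ (¬s ↔ r)) ↔ (¬q ∧ s))))) → t)}.
¬((s ∧ (¬r ∨ (¬q → (((q ∨ p) ↔ (¬s ↔ r)) ↔ (¬q ∧ s))))) → t): α-rule — add (s ∧ (¬r ∨ (¬q → (((q ∨ p) ↔ (¬s ↔ r)) ↔ (¬q ∧ s))))), ¬t.
(s ∧ (¬r ∨ (¬q → (((q ∨ p) ↔ (¬s ↔ r)) ↔ (¬q ∧ s))))): α-rule — add s, (¬r ∨ (¬q → (((q ∨ p) ↔ (¬s ↔ r)) ↔ (¬q ∧ s)))).
(¬r ∨ (¬q → (((q ∨ p) ↔ (¬s ↔ r)) ↔ (¬q ∧ s)))): β-rule — branch into ¬r  //  (¬q → (((q ∨ p) ↔ (¬s ↔ r)) ↔ (¬q ∧ s))).
  branch 1 (add ¬r):
    ○ open, literals {r=F, s=T, t=F}.
  branch 2 (add (¬q → (((q ∨ p) ↔ (¬s ↔ r)) ↔ (¬q ∧ s)))):
    (¬q → (((q ∨ p) ↔ (¬s ↔ r)) ↔ (¬q ∧ s))): β-rule — branch into ¬¬q  //  (((q ∨ p) ↔ (¬s ↔ r)) ↔ (¬q ∧ s)).
      branch 2.1 (add ¬¬q):
        ○ open, literals {q=T, s=T, t=F}.
      branch 2.2 (add (((q ∨ p) ↔ (¬s ↔ r)) ↔ (¬q ∧ s))):
        (((q ∨ p) ↔ (¬s ↔ r)) ↔ (¬q ∧ s)): β-rule — branch into ((q ∨ p) ↔ (¬s ↔ r)), (¬q ∧ s)  //  ¬((q ∨ p) ↔ (¬s ↔ r)), ¬(¬q ∧ s).
          branch 2.2.1 (add ((q ∨ p) ↔ (¬s ↔ r)), (¬q ∧ s)):
            (¬q ∧ s): α-rule — add ¬q, s.
            ((q ∨ p) ↔ (¬s ↔ r)): β-rule — branch into (q ∨ p), (¬s ↔ r)  //  ¬(q ∨ p), ¬(¬s ↔ r).
              branch 2.2.1.1 (add (q ∨ p), (¬s ↔ r)):
                (q ∨ p): β-rule — branch into q  //  p.
                  branch 2.2.1.1.1 (add q):
                    × closes — contains both q and ¬q.
                  branch 2.2.1.1.2 (add p):
                    (¬s ↔ r): β-rule — branch into ¬s, r  //  ¬¬s, ¬r.
                      branch 2.2.1.1.2.1 (add ¬s, r):
                        × closes — contains both s and ¬s.
                      branch 2.2.1.1.2.2 (add ¬¬s, ¬r):
                        ○ open, literals {p=T, q=F, r=F, s=T, t=F}.
              branch 2.2.1.2 (add ¬(q ∨ p), ¬(¬s ↔ r)):
                ¬(q ∨ p): α-rule — add ¬q, ¬p.
                ¬(¬s ↔ r): β-rule — branch into ¬s, ¬r  //  ¬¬s, r.
                  branch 2.2.1.2.1 (add ¬s, ¬r):
                    × closes — contains both s and ¬s.
                  branch 2.2.1.2.2 (add ¬¬s, r):
                    ○ open, literals {p=F, q=F, r=T, s=T, t=F}.
          branch 2.2.2 (add ¬((q ∨ p) ↔ (¬s ↔ r)), ¬(¬q ∧ s)):
            ¬((q ∨ p) ↔ (¬s ↔ r)): β-rule — branch into (q ∨ p), ¬(¬s ↔ r)  //  ¬(q ∨ p), (¬s ↔ r).
              branch 2.2.2.1 (add (q ∨ p), ¬(¬s ↔ r)):
                ¬(¬q ∧ s): β-rule — branch into ¬¬q  //  ¬s.
                  branch 2.2.2.1.1 (add ¬¬q):
                    (q ∨ p): β-rule — branch into q  //  p.
                      branch 2.2.2.1.1.1 (add q):
                        ¬(¬s ↔ r): β-rule — branch into ¬s, ¬r  //  ¬¬s, r.
                          branch 2.2.2.1.1.1.1 (add ¬s, ¬r):
                            × closes — contains both s and ¬s.
                          branch 2.2.2.1.1.1.2 (add ¬¬s, r):
                            ○ open, literals {q=T, r=T, s=T, t=F}.
                      branch 2.2.2.1.1.2 (add p):
                        ¬(¬s ↔ r): β-rule — branch into ¬s, ¬r  //  ¬¬s, r.
                          branch 2.2.2.1.1.2.1 (add ¬s, ¬r):
                            × closes — contains both s and ¬s.
                          branch 2.2.2.1.1.2.2 (add ¬¬s, r):
                            ○ open, literals {p=T, q=T, r=T, s=T, t=F}.
                  branch 2.2.2.1.2 (add ¬s):
                    × closes — contains both s and ¬s.
              branch 2.2.2.2 (add ¬(q ∨ p), (¬s ↔ r)):
                ¬(q ∨ p): α-rule — add ¬q, ¬p.
                ¬(¬q ∧ s): β-rule — branch into ¬¬q  //  ¬s.
                  branch 2.2.2.2.1 (add ¬¬q):
                    × closes — contains both q and ¬q.
                  branch 2.2.2.2.2 (add ¬s):
                    × closes — contains both s and ¬s.
8 branches closed, 6 open.
Each open branch fixes some atoms; the unmentioned ones are free. Counting distinct full assignments: branch {r=F, s=T, t=F} (p, q) contributes 4 new; branch {q=T, s=T, t=F} (p, r) contributes 2 new; branch {p=T, q=F, r=F, s=T, t=F} (none free) contributes 0 new; branch {p=F, q=F, r=T, s=T, t=F} (none free) contributes 1 new; branch {q=T, r=T, s=T, t=F} (p) contributes 0 new; branch {p=T, q=T, r=T, s=T, t=F} (none free) contributes 0 new. Total: 7.

7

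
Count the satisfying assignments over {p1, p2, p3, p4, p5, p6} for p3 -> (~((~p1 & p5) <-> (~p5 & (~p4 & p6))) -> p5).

60

Initial set: {(p3 -> (~((~p1 & p5) <-> (~p5 & (~p4 & p6))) -> p5))}.
(p3 -> (~((~p1 & p5) <-> (~p5 & (~p4 & p6))) -> p5)): β-rule — branch into ~p3  //  (~((~p1 & p5) <-> (~p5 & (~p4 & p6))) -> p5).
  branch 1 (add ~p3):
    ○ open, literals {p3=false}.
  branch 2 (add (~((~p1 & p5) <-> (~p5 & (~p4 & p6))) -> p5)):
    (~((~p1 & p5) <-> (~p5 & (~p4 & p6))) -> p5): β-rule — branch into ~~((~p1 & p5) <-> (~p5 & (~p4 & p6)))  //  p5.
      branch 2.1 (add ~~((~p1 & p5) <-> (~p5 & (~p4 & p6)))):
        ~~((~p1 & p5) <-> (~p5 & (~p4 & p6))): β-rule — branch into (~p1 & p5), (~p5 & (~p4 & p6))  //  ~(~p1 & p5), ~(~p5 & (~p4 & p6)).
          branch 2.1.1 (add (~p1 & p5), (~p5 & (~p4 & p6))):
            (~p1 & p5): α-rule — add ~p1, p5.
            (~p5 & (~p4 & p6)): α-rule — add ~p5, (~p4 & p6).
            × closes — contains both p5 and ~p5.
          branch 2.1.2 (add ~(~p1 & p5), ~(~p5 & (~p4 & p6))):
            ~(~p1 & p5): β-rule — branch into ~~p1  //  ~p5.
              branch 2.1.2.1 (add ~~p1):
                ~(~p5 & (~p4 & p6)): β-rule — branch into ~~p5  //  ~(~p4 & p6).
                  branch 2.1.2.1.1 (add ~~p5):
                    ○ open, literals {p1=true, p5=true}.
                  branch 2.1.2.1.2 (add ~(~p4 & p6)):
                    ~(~p4 & p6): β-rule — branch into ~~p4  //  ~p6.
                      branch 2.1.2.1.2.1 (add ~~p4):
                        ○ open, literals {p1=true, p4=true}.
                      branch 2.1.2.1.2.2 (add ~p6):
                        ○ open, literals {p1=true, p6=false}.
              branch 2.1.2.2 (add ~p5):
                ~(~p5 & (~p4 & p6)): β-rule — branch into ~~p5  //  ~(~p4 & p6).
                  branch 2.1.2.2.1 (add ~~p5):
                    × closes — contains both p5 and ~p5.
                  branch 2.1.2.2.2 (add ~(~p4 & p6)):
                    ~(~p4 & p6): β-rule — branch into ~~p4  //  ~p6.
                      branch 2.1.2.2.2.1 (add ~~p4):
                        ○ open, literals {p4=true, p5=false}.
                      branch 2.1.2.2.2.2 (add ~p6):
                        ○ open, literals {p5=false, p6=false}.
      branch 2.2 (add p5):
        ○ open, literals {p5=true}.
2 branches closed, 7 open.
Each open branch fixes some atoms; the unmentioned ones are free. Counting distinct full assignments: branch {p3=false} (p1, p2, p4, p5, p6) contributes 32 new; branch {p1=true, p5=true} (p2, p3, p4, p6) contributes 8 new; branch {p1=true, p4=true} (p2, p3, p5, p6) contributes 4 new; branch {p1=true, p6=false} (p2, p3, p4, p5) contributes 2 new; branch {p4=true, p5=false} (p1, p2, p3, p6) contributes 4 new; branch {p5=false, p6=false} (p1, p2, p3, p4) contributes 2 new; branch {p5=true} (p1, p2, p3, p4, p6) contributes 8 new. Total: 60.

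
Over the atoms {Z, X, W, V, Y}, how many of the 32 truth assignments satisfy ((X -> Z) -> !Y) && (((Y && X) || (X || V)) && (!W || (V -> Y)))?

12

Initial set: {(((X -> Z) -> !Y) && (((Y && X) || (X || V)) && (!W || (V -> Y))))}.
(((X -> Z) -> !Y) && (((Y && X) || (X || V)) && (!W || (V -> Y)))): α-rule — add ((X -> Z) -> !Y), (((Y && X) || (X || V)) && (!W || (V -> Y))).
(((Y && X) || (X || V)) && (!W || (V -> Y))): α-rule — add ((Y && X) || (X || V)), (!W || (V -> Y)).
((X -> Z) -> !Y): β-rule — branch into !(X -> Z)  //  !Y.
  branch 1 (add !(X -> Z)):
    !(X -> Z): α-rule — add X, !Z.
    ((Y && X) || (X || V)): β-rule — branch into (Y && X)  //  (X || V).
      branch 1.1 (add (Y && X)):
        (Y && X): α-rule — add Y, X.
        (!W || (V -> Y)): β-rule — branch into !W  //  (V -> Y).
          branch 1.1.1 (add !W):
            ○ open, literals {W=0, X=1, Y=1, Z=0}.
          branch 1.1.2 (add (V -> Y)):
            (V -> Y): β-rule — branch into !V  //  Y.
              branch 1.1.2.1 (add !V):
                ○ open, literals {V=0, X=1, Y=1, Z=0}.
              branch 1.1.2.2 (add Y):
                ○ open, literals {X=1, Y=1, Z=0}.
      branch 1.2 (add (X || V)):
        (!W || (V -> Y)): β-rule — branch into !W  //  (V -> Y).
          branch 1.2.1 (add !W):
            (X || V): β-rule — branch into X  //  V.
              branch 1.2.1.1 (add X):
                ○ open, literals {W=0, X=1, Z=0}.
              branch 1.2.1.2 (add V):
                ○ open, literals {V=1, W=0, X=1, Z=0}.
          branch 1.2.2 (add (V -> Y)):
            (X || V): β-rule — branch into X  //  V.
              branch 1.2.2.1 (add X):
                (V -> Y): β-rule — branch into !V  //  Y.
                  branch 1.2.2.1.1 (add !V):
                    ○ open, literals {V=0, X=1, Z=0}.
                  branch 1.2.2.1.2 (add Y):
                    ○ open, literals {X=1, Y=1, Z=0}.
              branch 1.2.2.2 (add V):
                (V -> Y): β-rule — branch into !V  //  Y.
                  branch 1.2.2.2.1 (add !V):
                    × closes — contains both V and !V.
                  branch 1.2.2.2.2 (add Y):
                    ○ open, literals {V=1, X=1, Y=1, Z=0}.
  branch 2 (add !Y):
    ((Y && X) || (X || V)): β-rule — branch into (Y && X)  //  (X || V).
      branch 2.1 (add (Y && X)):
        (Y && X): α-rule — add Y, X.
        × closes — contains both Y and !Y.
      branch 2.2 (add (X || V)):
        (!W || (V -> Y)): β-rule — branch into !W  //  (V -> Y).
          branch 2.2.1 (add !W):
            (X || V): β-rule — branch into X  //  V.
              branch 2.2.1.1 (add X):
                ○ open, literals {W=0, X=1, Y=0}.
              branch 2.2.1.2 (add V):
                ○ open, literals {V=1, W=0, Y=0}.
          branch 2.2.2 (add (V -> Y)):
            (X || V): β-rule — branch into X  //  V.
              branch 2.2.2.1 (add X):
                (V -> Y): β-rule — branch into !V  //  Y.
                  branch 2.2.2.1.1 (add !V):
                    ○ open, literals {V=0, X=1, Y=0}.
                  branch 2.2.2.1.2 (add Y):
                    × closes — contains both Y and !Y.
              branch 2.2.2.2 (add V):
                (V -> Y): β-rule — branch into !V  //  Y.
                  branch 2.2.2.2.1 (add !V):
                    × closes — contains both V and !V.
                  branch 2.2.2.2.2 (add Y):
                    × closes — contains both Y and !Y.
5 branches closed, 11 open.
Each open branch fixes some atoms; the unmentioned ones are free. Counting distinct full assignments: branch {W=0, X=1, Y=1, Z=0} (V) contributes 2 new; branch {V=0, X=1, Y=1, Z=0} (W) contributes 1 new; branch {X=1, Y=1, Z=0} (W, V) contributes 1 new; branch {W=0, X=1, Z=0} (V, Y) contributes 2 new; branch {V=1, W=0, X=1, Z=0} (Y) contributes 0 new; branch {V=0, X=1, Z=0} (W, Y) contributes 1 new; branch {X=1, Y=1, Z=0} (W, V) contributes 0 new; branch {V=1, X=1, Y=1, Z=0} (W) contributes 0 new; branch {W=0, X=1, Y=0} (Z, V) contributes 2 new; branch {V=1, W=0, Y=0} (Z, X) contributes 2 new; branch {V=0, X=1, Y=0} (Z, W) contributes 1 new. Total: 12.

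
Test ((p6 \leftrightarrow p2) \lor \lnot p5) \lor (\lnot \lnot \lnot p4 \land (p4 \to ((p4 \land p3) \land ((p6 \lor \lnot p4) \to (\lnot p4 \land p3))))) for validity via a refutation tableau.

Assume the negation and expand:
Initial set: {\lnot (((p6 \leftrightarrow p2) \lor \lnot p5) \lor (\lnot \lnot \lnot p4 \land (p4 \to ((p4 \land p3) \land ((p6 \lor \lnot p4) \to (\lnot p4 \land p3))))))}.
\lnot (((p6 \leftrightarrow p2) \lor \lnot p5) \lor (\lnot \lnot \lnot p4 \land (p4 \to ((p4 \land p3) \land ((p6 \lor \lnot p4) \to (\lnot p4 \land p3)))))): α-rule — add \lnot ((p6 \leftrightarrow p2) \lor \lnot p5), \lnot (\lnot \lnot \lnot p4 \land (p4 \to ((p4 \land p3) \land ((p6 \lor \lnot p4) \to (\lnot p4 \land p3))))).
\lnot ((p6 \leftrightarrow p2) \lor \lnot p5): α-rule — add \lnot (p6 \leftrightarrow p2), \lnot \lnot p5.
\lnot (\lnot \lnot \lnot p4 \land (p4 \to ((p4 \land p3) \land ((p6 \lor \lnot p4) \to (\lnot p4 \land p3))))): β-rule — branch into \lnot \lnot \lnot \lnot p4  //  \lnot (p4 \to ((p4 \land p3) \land ((p6 \lor \lnot p4) \to (\lnot p4 \land p3)))).
  branch 1 (add \lnot \lnot \lnot \lnot p4):
    \lnot \lnot \lnot \lnot p4: drop double negation, giving \lnot \lnot p4.
    \lnot (p6 \leftrightarrow p2): β-rule — branch into p6, \lnot p2  //  \lnot p6, p2.
      branch 1.1 (add p6, \lnot p2):
        ○ open, literals {p2=0, p4=1, p5=1, p6=1}.
      branch 1.2 (add \lnot p6, p2):
        ○ open, literals {p2=1, p4=1, p5=1, p6=0}.
  branch 2 (add \lnot (p4 \to ((p4 \land p3) \land ((p6 \lor \lnot p4) \to (\lnot p4 \land p3))))):
    \lnot (p4 \to ((p4 \land p3) \land ((p6 \lor \lnot p4) \to (\lnot p4 \land p3)))): α-rule — add p4, \lnot ((p4 \land p3) \land ((p6 \lor \lnot p4) \to (\lnot p4 \land p3))).
    \lnot (p6 \leftrightarrow p2): β-rule — branch into p6, \lnot p2  //  \lnot p6, p2.
      branch 2.1 (add p6, \lnot p2):
        \lnot ((p4 \land p3) \land ((p6 \lor \lnot p4) \to (\lnot p4 \land p3))): β-rule — branch into \lnot (p4 \land p3)  //  \lnot ((p6 \lor \lnot p4) \to (\lnot p4 \land p3)).
          branch 2.1.1 (add \lnot (p4 \land p3)):
            \lnot (p4 \land p3): β-rule — branch into \lnot p4  //  \lnot p3.
              branch 2.1.1.1 (add \lnot p4):
                × closes — contains both p4 and \lnot p4.
              branch 2.1.1.2 (add \lnot p3):
                ○ open, literals {p2=0, p3=0, p4=1, p5=1, p6=1}.
          branch 2.1.2 (add \lnot ((p6 \lor \lnot p4) \to (\lnot p4 \land p3))):
            \lnot ((p6 \lor \lnot p4) \to (\lnot p4 \land p3)): α-rule — add (p6 \lor \lnot p4), \lnot (\lnot p4 \land p3).
            (p6 \lor \lnot p4): β-rule — branch into p6  //  \lnot p4.
              branch 2.1.2.1 (add p6):
                \lnot (\lnot p4 \land p3): β-rule — branch into \lnot \lnot p4  //  \lnot p3.
                  branch 2.1.2.1.1 (add \lnot \lnot p4):
                    ○ open, literals {p2=0, p4=1, p5=1, p6=1}.
                  branch 2.1.2.1.2 (add \lnot p3):
                    ○ open, literals {p2=0, p3=0, p4=1, p5=1, p6=1}.
              branch 2.1.2.2 (add \lnot p4):
                × closes — contains both p4 and \lnot p4.
      branch 2.2 (add \lnot p6, p2):
        \lnot ((p4 \land p3) \land ((p6 \lor \lnot p4) \to (\lnot p4 \land p3))): β-rule — branch into \lnot (p4 \land p3)  //  \lnot ((p6 \lor \lnot p4) \to (\lnot p4 \land p3)).
          branch 2.2.1 (add \lnot (p4 \land p3)):
            \lnot (p4 \land p3): β-rule — branch into \lnot p4  //  \lnot p3.
              branch 2.2.1.1 (add \lnot p4):
                × closes — contains both p4 and \lnot p4.
              branch 2.2.1.2 (add \lnot p3):
                ○ open, literals {p2=1, p3=0, p4=1, p5=1, p6=0}.
          branch 2.2.2 (add \lnot ((p6 \lor \lnot p4) \to (\lnot p4 \land p3))):
            \lnot ((p6 \lor \lnot p4) \to (\lnot p4 \land p3)): α-rule — add (p6 \lor \lnot p4), \lnot (\lnot p4 \land p3).
            (p6 \lor \lnot p4): β-rule — branch into p6  //  \lnot p4.
              branch 2.2.2.1 (add p6):
                × closes — contains both p6 and \lnot p6.
              branch 2.2.2.2 (add \lnot p4):
                × closes — contains both p4 and \lnot p4.
5 branches closed, 6 open.
An open branch gives a countermodel: p2=0, p4=1, p5=1, p6=1 (unmentioned atoms arbitrary); under it the original formula is false.

Not valid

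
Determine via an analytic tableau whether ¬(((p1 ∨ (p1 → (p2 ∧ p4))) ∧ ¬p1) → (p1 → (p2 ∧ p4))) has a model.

Initial set: {¬(((p1 ∨ (p1 → (p2 ∧ p4))) ∧ ¬p1) → (p1 → (p2 ∧ p4)))}.
¬(((p1 ∨ (p1 → (p2 ∧ p4))) ∧ ¬p1) → (p1 → (p2 ∧ p4))): α-rule — add ((p1 ∨ (p1 → (p2 ∧ p4))) ∧ ¬p1), ¬(p1 → (p2 ∧ p4)).
((p1 ∨ (p1 → (p2 ∧ p4))) ∧ ¬p1): α-rule — add (p1 ∨ (p1 → (p2 ∧ p4))), ¬p1.
¬(p1 → (p2 ∧ p4)): α-rule — add p1, ¬(p2 ∧ p4).
× closes — contains both p1 and ¬p1.
All 1 branch closes.
Every branch closed; the formula is unsatisfiable.

Unsatisfiable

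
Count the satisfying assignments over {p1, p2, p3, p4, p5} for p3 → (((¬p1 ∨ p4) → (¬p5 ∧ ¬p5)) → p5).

24

Initial set: {(p3 → (((¬p1 ∨ p4) → (¬p5 ∧ ¬p5)) → p5))}.
(p3 → (((¬p1 ∨ p4) → (¬p5 ∧ ¬p5)) → p5)): β-rule — branch into ¬p3  //  (((¬p1 ∨ p4) → (¬p5 ∧ ¬p5)) → p5).
  branch 1 (add ¬p3):
    ○ open, literals {p3=0}.
  branch 2 (add (((¬p1 ∨ p4) → (¬p5 ∧ ¬p5)) → p5)):
    (((¬p1 ∨ p4) → (¬p5 ∧ ¬p5)) → p5): β-rule — branch into ¬((¬p1 ∨ p4) → (¬p5 ∧ ¬p5))  //  p5.
      branch 2.1 (add ¬((¬p1 ∨ p4) → (¬p5 ∧ ¬p5))):
        ¬((¬p1 ∨ p4) → (¬p5 ∧ ¬p5)): α-rule — add (¬p1 ∨ p4), ¬(¬p5 ∧ ¬p5).
        (¬p1 ∨ p4): β-rule — branch into ¬p1  //  p4.
          branch 2.1.1 (add ¬p1):
            ¬(¬p5 ∧ ¬p5): β-rule — branch into ¬¬p5  //  ¬¬p5.
              branch 2.1.1.1 (add ¬¬p5):
                ○ open, literals {p1=0, p5=1}.
              branch 2.1.1.2 (add ¬¬p5):
                ○ open, literals {p1=0, p5=1}.
          branch 2.1.2 (add p4):
            ¬(¬p5 ∧ ¬p5): β-rule — branch into ¬¬p5  //  ¬¬p5.
              branch 2.1.2.1 (add ¬¬p5):
                ○ open, literals {p4=1, p5=1}.
              branch 2.1.2.2 (add ¬¬p5):
                ○ open, literals {p4=1, p5=1}.
      branch 2.2 (add p5):
        ○ open, literals {p5=1}.
0 branches closed, 6 open.
Each open branch fixes some atoms; the unmentioned ones are free. Counting distinct full assignments: branch {p3=0} (p1, p2, p4, p5) contributes 16 new; branch {p1=0, p5=1} (p2, p3, p4) contributes 4 new; branch {p1=0, p5=1} (p2, p3, p4) contributes 0 new; branch {p4=1, p5=1} (p1, p2, p3) contributes 2 new; branch {p4=1, p5=1} (p1, p2, p3) contributes 0 new; branch {p5=1} (p1, p2, p3, p4) contributes 2 new. Total: 24.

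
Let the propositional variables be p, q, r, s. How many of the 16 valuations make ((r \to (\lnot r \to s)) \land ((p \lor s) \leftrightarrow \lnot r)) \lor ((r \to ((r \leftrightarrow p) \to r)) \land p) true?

12

Initial set: {(((r \to (\lnot r \to s)) \land ((p \lor s) \leftrightarrow \lnot r)) \lor ((r \to ((r \leftrightarrow p) \to r)) \land p))}.
(((r \to (\lnot r \to s)) \land ((p \lor s) \leftrightarrow \lnot r)) \lor ((r \to ((r \leftrightarrow p) \to r)) \land p)): β-rule — branch into ((r \to (\lnot r \to s)) \land ((p \lor s) \leftrightarrow \lnot r))  //  ((r \to ((r \leftrightarrow p) \to r)) \land p).
  branch 1 (add ((r \to (\lnot r \to s)) \land ((p \lor s) \leftrightarrow \lnot r))):
    ((r \to (\lnot r \to s)) \land ((p \lor s) \leftrightarrow \lnot r)): α-rule — add (r \to (\lnot r \to s)), ((p \lor s) \leftrightarrow \lnot r).
    (r \to (\lnot r \to s)): β-rule — branch into \lnot r  //  (\lnot r \to s).
      branch 1.1 (add \lnot r):
        ((p \lor s) \leftrightarrow \lnot r): β-rule — branch into (p \lor s), \lnot r  //  \lnot (p \lor s), \lnot \lnot r.
          branch 1.1.1 (add (p \lor s), \lnot r):
            (p \lor s): β-rule — branch into p  //  s.
              branch 1.1.1.1 (add p):
                ○ open, literals {p=T, r=F}.
              branch 1.1.1.2 (add s):
                ○ open, literals {r=F, s=T}.
          branch 1.1.2 (add \lnot (p \lor s), \lnot \lnot r):
            × closes — contains both r and \lnot r.
      branch 1.2 (add (\lnot r \to s)):
        ((p \lor s) \leftrightarrow \lnot r): β-rule — branch into (p \lor s), \lnot r  //  \lnot (p \lor s), \lnot \lnot r.
          branch 1.2.1 (add (p \lor s), \lnot r):
            (\lnot r \to s): β-rule — branch into \lnot \lnot r  //  s.
              branch 1.2.1.1 (add \lnot \lnot r):
                × closes — contains both r and \lnot r.
              branch 1.2.1.2 (add s):
                (p \lor s): β-rule — branch into p  //  s.
                  branch 1.2.1.2.1 (add p):
                    ○ open, literals {p=T, r=F, s=T}.
                  branch 1.2.1.2.2 (add s):
                    ○ open, literals {r=F, s=T}.
          branch 1.2.2 (add \lnot (p \lor s), \lnot \lnot r):
            \lnot (p \lor s): α-rule — add \lnot p, \lnot s.
            (\lnot r \to s): β-rule — branch into \lnot \lnot r  //  s.
              branch 1.2.2.1 (add \lnot \lnot r):
                ○ open, literals {p=F, r=T, s=F}.
              branch 1.2.2.2 (add s):
                × closes — contains both s and \lnot s.
  branch 2 (add ((r \to ((r \leftrightarrow p) \to r)) \land p)):
    ((r \to ((r \leftrightarrow p) \to r)) \land p): α-rule — add (r \to ((r \leftrightarrow p) \to r)), p.
    (r \to ((r \leftrightarrow p) \to r)): β-rule — branch into \lnot r  //  ((r \leftrightarrow p) \to r).
      branch 2.1 (add \lnot r):
        ○ open, literals {p=T, r=F}.
      branch 2.2 (add ((r \leftrightarrow p) \to r)):
        ((r \leftrightarrow p) \to r): β-rule — branch into \lnot (r \leftrightarrow p)  //  r.
          branch 2.2.1 (add \lnot (r \leftrightarrow p)):
            \lnot (r \leftrightarrow p): β-rule — branch into r, \lnot p  //  \lnot r, p.
              branch 2.2.1.1 (add r, \lnot p):
                × closes — contains both p and \lnot p.
              branch 2.2.1.2 (add \lnot r, p):
                ○ open, literals {p=T, r=F}.
          branch 2.2.2 (add r):
            ○ open, literals {p=T, r=T}.
4 branches closed, 8 open.
Each open branch fixes some atoms; the unmentioned ones are free. Counting distinct full assignments: branch {p=T, r=F} (q, s) contributes 4 new; branch {r=F, s=T} (p, q) contributes 2 new; branch {p=T, r=F, s=T} (q) contributes 0 new; branch {r=F, s=T} (p, q) contributes 0 new; branch {p=F, r=T, s=F} (q) contributes 2 new; branch {p=T, r=F} (q, s) contributes 0 new; branch {p=T, r=F} (q, s) contributes 0 new; branch {p=T, r=T} (q, s) contributes 4 new. Total: 12.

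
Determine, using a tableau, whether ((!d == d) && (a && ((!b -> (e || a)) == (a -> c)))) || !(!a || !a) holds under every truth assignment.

Not valid

Assume the negation and expand:
Initial set: {!(((!d == d) && (a && ((!b -> (e || a)) == (a -> c)))) || !(!a || !a))}.
!(((!d == d) && (a && ((!b -> (e || a)) == (a -> c)))) || !(!a || !a)): α-rule — add !((!d == d) && (a && ((!b -> (e || a)) == (a -> c)))), !!(!a || !a).
!((!d == d) && (a && ((!b -> (e || a)) == (a -> c)))): β-rule — branch into !(!d == d)  //  !(a && ((!b -> (e || a)) == (a -> c))).
  branch 1 (add !(!d == d)):
    !!(!a || !a): β-rule — branch into !a  //  !a.
      branch 1.1 (add !a):
        !(!d == d): β-rule — branch into !d, !d  //  !!d, d.
          branch 1.1.1 (add !d, !d):
            ○ open, literals {a=0, d=0}.
          branch 1.1.2 (add !!d, d):
            ○ open, literals {a=0, d=1}.
      branch 1.2 (add !a):
        !(!d == d): β-rule — branch into !d, !d  //  !!d, d.
          branch 1.2.1 (add !d, !d):
            ○ open, literals {a=0, d=0}.
          branch 1.2.2 (add !!d, d):
            ○ open, literals {a=0, d=1}.
  branch 2 (add !(a && ((!b -> (e || a)) == (a -> c)))):
    !!(!a || !a): β-rule — branch into !a  //  !a.
      branch 2.1 (add !a):
        !(a && ((!b -> (e || a)) == (a -> c))): β-rule — branch into !a  //  !((!b -> (e || a)) == (a -> c)).
          branch 2.1.1 (add !a):
            ○ open, literals {a=0}.
          branch 2.1.2 (add !((!b -> (e || a)) == (a -> c))):
            !((!b -> (e || a)) == (a -> c)): β-rule — branch into (!b -> (e || a)), !(a -> c)  //  !(!b -> (e || a)), (a -> c).
              branch 2.1.2.1 (add (!b -> (e || a)), !(a -> c)):
                !(a -> c): α-rule — add a, !c.
                × closes — contains both a and !a.
              branch 2.1.2.2 (add !(!b -> (e || a)), (a -> c)):
                !(!b -> (e || a)): α-rule — add !b, !(e || a).
                !(e || a): α-rule — add !e, !a.
                (a -> c): β-rule — branch into !a  //  c.
                  branch 2.1.2.2.1 (add !a):
                    ○ open, literals {a=0, b=0, e=0}.
                  branch 2.1.2.2.2 (add c):
                    ○ open, literals {a=0, b=0, c=1, e=0}.
      branch 2.2 (add !a):
        !(a && ((!b -> (e || a)) == (a -> c))): β-rule — branch into !a  //  !((!b -> (e || a)) == (a -> c)).
          branch 2.2.1 (add !a):
            ○ open, literals {a=0}.
          branch 2.2.2 (add !((!b -> (e || a)) == (a -> c))):
            !((!b -> (e || a)) == (a -> c)): β-rule — branch into (!b -> (e || a)), !(a -> c)  //  !(!b -> (e || a)), (a -> c).
              branch 2.2.2.1 (add (!b -> (e || a)), !(a -> c)):
                !(a -> c): α-rule — add a, !c.
                × closes — contains both a and !a.
              branch 2.2.2.2 (add !(!b -> (e || a)), (a -> c)):
                !(!b -> (e || a)): α-rule — add !b, !(e || a).
                !(e || a): α-rule — add !e, !a.
                (a -> c): β-rule — branch into !a  //  c.
                  branch 2.2.2.2.1 (add !a):
                    ○ open, literals {a=0, b=0, e=0}.
                  branch 2.2.2.2.2 (add c):
                    ○ open, literals {a=0, b=0, c=1, e=0}.
2 branches closed, 10 open.
An open branch gives a countermodel: a=0, d=0 (unmentioned atoms arbitrary); under it the original formula is false.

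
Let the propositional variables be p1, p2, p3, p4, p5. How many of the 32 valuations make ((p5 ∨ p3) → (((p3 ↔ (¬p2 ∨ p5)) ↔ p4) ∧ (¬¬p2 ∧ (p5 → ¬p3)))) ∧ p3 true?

Initial set: {(((p5 ∨ p3) → (((p3 ↔ (¬p2 ∨ p5)) ↔ p4) ∧ (¬¬p2 ∧ (p5 → ¬p3)))) ∧ p3)}.
(((p5 ∨ p3) → (((p3 ↔ (¬p2 ∨ p5)) ↔ p4) ∧ (¬¬p2 ∧ (p5 → ¬p3)))) ∧ p3): α-rule — add ((p5 ∨ p3) → (((p3 ↔ (¬p2 ∨ p5)) ↔ p4) ∧ (¬¬p2 ∧ (p5 → ¬p3)))), p3.
((p5 ∨ p3) → (((p3 ↔ (¬p2 ∨ p5)) ↔ p4) ∧ (¬¬p2 ∧ (p5 → ¬p3)))): β-rule — branch into ¬(p5 ∨ p3)  //  (((p3 ↔ (¬p2 ∨ p5)) ↔ p4) ∧ (¬¬p2 ∧ (p5 → ¬p3))).
  branch 1 (add ¬(p5 ∨ p3)):
    ¬(p5 ∨ p3): α-rule — add ¬p5, ¬p3.
    × closes — contains both p3 and ¬p3.
  branch 2 (add (((p3 ↔ (¬p2 ∨ p5)) ↔ p4) ∧ (¬¬p2 ∧ (p5 → ¬p3)))):
    (((p3 ↔ (¬p2 ∨ p5)) ↔ p4) ∧ (¬¬p2 ∧ (p5 → ¬p3))): α-rule — add ((p3 ↔ (¬p2 ∨ p5)) ↔ p4), (¬¬p2 ∧ (p5 → ¬p3)).
    (¬¬p2 ∧ (p5 → ¬p3)): α-rule — add ¬¬p2, (p5 → ¬p3).
    ¬¬p2: drop double negation, giving p2.
    ((p3 ↔ (¬p2 ∨ p5)) ↔ p4): β-rule — branch into (p3 ↔ (¬p2 ∨ p5)), p4  //  ¬(p3 ↔ (¬p2 ∨ p5)), ¬p4.
      branch 2.1 (add (p3 ↔ (¬p2 ∨ p5)), p4):
        (p5 → ¬p3): β-rule — branch into ¬p5  //  ¬p3.
          branch 2.1.1 (add ¬p5):
            (p3 ↔ (¬p2 ∨ p5)): β-rule — branch into p3, (¬p2 ∨ p5)  //  ¬p3, ¬(¬p2 ∨ p5).
              branch 2.1.1.1 (add p3, (¬p2 ∨ p5)):
                (¬p2 ∨ p5): β-rule — branch into ¬p2  //  p5.
                  branch 2.1.1.1.1 (add ¬p2):
                    × closes — contains both p2 and ¬p2.
                  branch 2.1.1.1.2 (add p5):
                    × closes — contains both p5 and ¬p5.
              branch 2.1.1.2 (add ¬p3, ¬(¬p2 ∨ p5)):
                × closes — contains both p3 and ¬p3.
          branch 2.1.2 (add ¬p3):
            × closes — contains both p3 and ¬p3.
      branch 2.2 (add ¬(p3 ↔ (¬p2 ∨ p5)), ¬p4):
        (p5 → ¬p3): β-rule — branch into ¬p5  //  ¬p3.
          branch 2.2.1 (add ¬p5):
            ¬(p3 ↔ (¬p2 ∨ p5)): β-rule — branch into p3, ¬(¬p2 ∨ p5)  //  ¬p3, (¬p2 ∨ p5).
              branch 2.2.1.1 (add p3, ¬(¬p2 ∨ p5)):
                ¬(¬p2 ∨ p5): α-rule — add ¬¬p2, ¬p5.
                ○ open, literals {p2=1, p3=1, p4=0, p5=0}.
              branch 2.2.1.2 (add ¬p3, (¬p2 ∨ p5)):
                × closes — contains both p3 and ¬p3.
          branch 2.2.2 (add ¬p3):
            × closes — contains both p3 and ¬p3.
7 branches closed, 1 open.
Each open branch fixes some atoms; the unmentioned ones are free. Counting distinct full assignments: branch {p2=1, p3=1, p4=0, p5=0} (p1) contributes 2 new. Total: 2.

2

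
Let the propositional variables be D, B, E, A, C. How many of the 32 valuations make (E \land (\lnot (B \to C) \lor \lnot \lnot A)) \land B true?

Initial set: {((E \land (\lnot (B \to C) \lor \lnot \lnot A)) \land B)}.
((E \land (\lnot (B \to C) \lor \lnot \lnot A)) \land B): α-rule — add (E \land (\lnot (B \to C) \lor \lnot \lnot A)), B.
(E \land (\lnot (B \to C) \lor \lnot \lnot A)): α-rule — add E, (\lnot (B \to C) \lor \lnot \lnot A).
(\lnot (B \to C) \lor \lnot \lnot A): β-rule — branch into \lnot (B \to C)  //  \lnot \lnot A.
  branch 1 (add \lnot (B \to C)):
    \lnot (B \to C): α-rule — add B, \lnot C.
    ○ open, literals {B=1, C=0, E=1}.
  branch 2 (add \lnot \lnot A):
    \lnot \lnot A: drop double negation, giving A.
    ○ open, literals {A=1, B=1, E=1}.
0 branches closed, 2 open.
Each open branch fixes some atoms; the unmentioned ones are free. Counting distinct full assignments: branch {B=1, C=0, E=1} (D, A) contributes 4 new; branch {A=1, B=1, E=1} (D, C) contributes 2 new. Total: 6.

6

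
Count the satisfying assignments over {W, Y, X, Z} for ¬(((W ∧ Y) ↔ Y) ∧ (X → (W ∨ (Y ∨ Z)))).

5

Initial set: {¬(((W ∧ Y) ↔ Y) ∧ (X → (W ∨ (Y ∨ Z))))}.
¬(((W ∧ Y) ↔ Y) ∧ (X → (W ∨ (Y ∨ Z)))): β-rule — branch into ¬((W ∧ Y) ↔ Y)  //  ¬(X → (W ∨ (Y ∨ Z))).
  branch 1 (add ¬((W ∧ Y) ↔ Y)):
    ¬((W ∧ Y) ↔ Y): β-rule — branch into (W ∧ Y), ¬Y  //  ¬(W ∧ Y), Y.
      branch 1.1 (add (W ∧ Y), ¬Y):
        (W ∧ Y): α-rule — add W, Y.
        × closes — contains both Y and ¬Y.
      branch 1.2 (add ¬(W ∧ Y), Y):
        ¬(W ∧ Y): β-rule — branch into ¬W  //  ¬Y.
          branch 1.2.1 (add ¬W):
            ○ open, literals {W=false, Y=true}.
          branch 1.2.2 (add ¬Y):
            × closes — contains both Y and ¬Y.
  branch 2 (add ¬(X → (W ∨ (Y ∨ Z)))):
    ¬(X → (W ∨ (Y ∨ Z))): α-rule — add X, ¬(W ∨ (Y ∨ Z)).
    ¬(W ∨ (Y ∨ Z)): α-rule — add ¬W, ¬(Y ∨ Z).
    ¬(Y ∨ Z): α-rule — add ¬Y, ¬Z.
    ○ open, literals {W=false, X=true, Y=false, Z=false}.
2 branches closed, 2 open.
Each open branch fixes some atoms; the unmentioned ones are free. Counting distinct full assignments: branch {W=false, Y=true} (X, Z) contributes 4 new; branch {W=false, X=true, Y=false, Z=false} (none free) contributes 1 new. Total: 5.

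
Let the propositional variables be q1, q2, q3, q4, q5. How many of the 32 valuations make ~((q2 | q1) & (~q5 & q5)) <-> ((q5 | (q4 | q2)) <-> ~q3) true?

16

Initial set: {T (~((q2 | q1) & (~q5 & q5)) <-> ((q5 | (q4 | q2)) <-> ~q3))}.
T (~((q2 | q1) & (~q5 & q5)) <-> ((q5 | (q4 | q2)) <-> ~q3)): β-rule — branch into T ~((q2 | q1) & (~q5 & q5)), T ((q5 | (q4 | q2)) <-> ~q3)  //  F ~((q2 | q1) & (~q5 & q5)), F ((q5 | (q4 | q2)) <-> ~q3).
  branch 1 (add T ~((q2 | q1) & (~q5 & q5)), T ((q5 | (q4 | q2)) <-> ~q3)):
    T ~((q2 | q1) & (~q5 & q5)): β-rule — branch into F (q2 | q1)  //  F (~q5 & q5).
      branch 1.1 (add F (q2 | q1)):
        F (q2 | q1): α-rule — add F q2, F q1.
        T ((q5 | (q4 | q2)) <-> ~q3): β-rule — branch into T (q5 | (q4 | q2)), T ~q3  //  F (q5 | (q4 | q2)), F ~q3.
          branch 1.1.1 (add T (q5 | (q4 | q2)), T ~q3):
            T (q5 | (q4 | q2)): β-rule — branch into T q5  //  T (q4 | q2).
              branch 1.1.1.1 (add T q5):
                ○ open, literals {q1=0, q2=0, q3=0, q5=1}.
              branch 1.1.1.2 (add T (q4 | q2)):
                T (q4 | q2): β-rule — branch into T q4  //  T q2.
                  branch 1.1.1.2.1 (add T q4):
                    ○ open, literals {q1=0, q2=0, q3=0, q4=1}.
                  branch 1.1.1.2.2 (add T q2):
                    × closes — contains both q2 and ~q2.
          branch 1.1.2 (add F (q5 | (q4 | q2)), F ~q3):
            F (q5 | (q4 | q2)): α-rule — add F q5, F (q4 | q2).
            F (q4 | q2): α-rule — add F q4, F q2.
            ○ open, literals {q1=0, q2=0, q3=1, q4=0, q5=0}.
      branch 1.2 (add F (~q5 & q5)):
        T ((q5 | (q4 | q2)) <-> ~q3): β-rule — branch into T (q5 | (q4 | q2)), T ~q3  //  F (q5 | (q4 | q2)), F ~q3.
          branch 1.2.1 (add T (q5 | (q4 | q2)), T ~q3):
            F (~q5 & q5): β-rule — branch into F ~q5  //  F q5.
              branch 1.2.1.1 (add F ~q5):
                T (q5 | (q4 | q2)): β-rule — branch into T q5  //  T (q4 | q2).
                  branch 1.2.1.1.1 (add T q5):
                    ○ open, literals {q3=0, q5=1}.
                  branch 1.2.1.1.2 (add T (q4 | q2)):
                    T (q4 | q2): β-rule — branch into T q4  //  T q2.
                      branch 1.2.1.1.2.1 (add T q4):
                        ○ open, literals {q3=0, q4=1, q5=1}.
                      branch 1.2.1.1.2.2 (add T q2):
                        ○ open, literals {q2=1, q3=0, q5=1}.
              branch 1.2.1.2 (add F q5):
                T (q5 | (q4 | q2)): β-rule — branch into T q5  //  T (q4 | q2).
                  branch 1.2.1.2.1 (add T q5):
                    × closes — contains both q5 and ~q5.
                  branch 1.2.1.2.2 (add T (q4 | q2)):
                    T (q4 | q2): β-rule — branch into T q4  //  T q2.
                      branch 1.2.1.2.2.1 (add T q4):
                        ○ open, literals {q3=0, q4=1, q5=0}.
                      branch 1.2.1.2.2.2 (add T q2):
                        ○ open, literals {q2=1, q3=0, q5=0}.
          branch 1.2.2 (add F (q5 | (q4 | q2)), F ~q3):
            F (q5 | (q4 | q2)): α-rule — add F q5, F (q4 | q2).
            F (q4 | q2): α-rule — add F q4, F q2.
            F (~q5 & q5): β-rule — branch into F ~q5  //  F q5.
              branch 1.2.2.1 (add F ~q5):
                × closes — contains both q5 and ~q5.
              branch 1.2.2.2 (add F q5):
                ○ open, literals {q2=0, q3=1, q4=0, q5=0}.
  branch 2 (add F ~((q2 | q1) & (~q5 & q5)), F ((q5 | (q4 | q2)) <-> ~q3)):
    F ~((q2 | q1) & (~q5 & q5)): α-rule — add T (q2 | q1), T (~q5 & q5).
    T (~q5 & q5): α-rule — add T ~q5, T q5.
    × closes — contains both q5 and ~q5.
4 branches closed, 9 open.
Each open branch fixes some atoms; the unmentioned ones are free. Counting distinct full assignments: branch {q1=0, q2=0, q3=0, q5=1} (q4) contributes 2 new; branch {q1=0, q2=0, q3=0, q4=1} (q5) contributes 1 new; branch {q1=0, q2=0, q3=1, q4=0, q5=0} (none free) contributes 1 new; branch {q3=0, q5=1} (q1, q2, q4) contributes 6 new; branch {q3=0, q4=1, q5=1} (q1, q2) contributes 0 new; branch {q2=1, q3=0, q5=1} (q1, q4) contributes 0 new; branch {q3=0, q4=1, q5=0} (q1, q2) contributes 3 new; branch {q2=1, q3=0, q5=0} (q1, q4) contributes 2 new; branch {q2=0, q3=1, q4=0, q5=0} (q1) contributes 1 new. Total: 16.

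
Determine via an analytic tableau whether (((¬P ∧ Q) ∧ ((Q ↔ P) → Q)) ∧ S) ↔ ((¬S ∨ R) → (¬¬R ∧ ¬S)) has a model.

Initial set: {T ((((¬P ∧ Q) ∧ ((Q ↔ P) → Q)) ∧ S) ↔ ((¬S ∨ R) → (¬¬R ∧ ¬S)))}.
T ((((¬P ∧ Q) ∧ ((Q ↔ P) → Q)) ∧ S) ↔ ((¬S ∨ R) → (¬¬R ∧ ¬S))): β-rule — branch into T (((¬P ∧ Q) ∧ ((Q ↔ P) → Q)) ∧ S), T ((¬S ∨ R) → (¬¬R ∧ ¬S))  //  F (((¬P ∧ Q) ∧ ((Q ↔ P) → Q)) ∧ S), F ((¬S ∨ R) → (¬¬R ∧ ¬S)).
  branch 1 (add T (((¬P ∧ Q) ∧ ((Q ↔ P) → Q)) ∧ S), T ((¬S ∨ R) → (¬¬R ∧ ¬S))):
    T (((¬P ∧ Q) ∧ ((Q ↔ P) → Q)) ∧ S): α-rule — add T ((¬P ∧ Q) ∧ ((Q ↔ P) → Q)), T S.
    T ((¬P ∧ Q) ∧ ((Q ↔ P) → Q)): α-rule — add T (¬P ∧ Q), T ((Q ↔ P) → Q).
    T (¬P ∧ Q): α-rule — add T ¬P, T Q.
    T ((¬S ∨ R) → (¬¬R ∧ ¬S)): β-rule — branch into F (¬S ∨ R)  //  T (¬¬R ∧ ¬S).
      branch 1.1 (add F (¬S ∨ R)):
        F (¬S ∨ R): α-rule — add F ¬S, F R.
        T ((Q ↔ P) → Q): β-rule — branch into F (Q ↔ P)  //  T Q.
          branch 1.1.1 (add F (Q ↔ P)):
            F (Q ↔ P): β-rule — branch into T Q, F P  //  F Q, T P.
              branch 1.1.1.1 (add T Q, F P):
                ○ open, literals {P=false, Q=true, R=false, S=true}.
              branch 1.1.1.2 (add F Q, T P):
                × closes — contains both Q and ¬Q.
          branch 1.1.2 (add T Q):
            ○ open, literals {P=false, Q=true, R=false, S=true}.
      branch 1.2 (add T (¬¬R ∧ ¬S)):
        T (¬¬R ∧ ¬S): α-rule — add T ¬¬R, T ¬S.
        × closes — contains both S and ¬S.
  branch 2 (add F (((¬P ∧ Q) ∧ ((Q ↔ P) → Q)) ∧ S), F ((¬S ∨ R) → (¬¬R ∧ ¬S))):
    F ((¬S ∨ R) → (¬¬R ∧ ¬S)): α-rule — add T (¬S ∨ R), F (¬¬R ∧ ¬S).
    F (((¬P ∧ Q) ∧ ((Q ↔ P) → Q)) ∧ S): β-rule — branch into F ((¬P ∧ Q) ∧ ((Q ↔ P) → Q))  //  F S.
      branch 2.1 (add F ((¬P ∧ Q) ∧ ((Q ↔ P) → Q))):
        T (¬S ∨ R): β-rule — branch into T ¬S  //  T R.
          branch 2.1.1 (add T ¬S):
            F (¬¬R ∧ ¬S): β-rule — branch into F ¬¬R  //  F ¬S.
              branch 2.1.1.1 (add F ¬¬R):
                F ¬¬R: drop double negation, giving F R.
                F ((¬P ∧ Q) ∧ ((Q ↔ P) → Q)): β-rule — branch into F (¬P ∧ Q)  //  F ((Q ↔ P) → Q).
                  branch 2.1.1.1.1 (add F (¬P ∧ Q)):
                    F (¬P ∧ Q): β-rule — branch into F ¬P  //  F Q.
                      branch 2.1.1.1.1.1 (add F ¬P):
                        ○ open, literals {P=true, R=false, S=false}.
                      branch 2.1.1.1.1.2 (add F Q):
                        ○ open, literals {Q=false, R=false, S=false}.
                  branch 2.1.1.1.2 (add F ((Q ↔ P) → Q)):
                    F ((Q ↔ P) → Q): α-rule — add T (Q ↔ P), F Q.
                    T (Q ↔ P): β-rule — branch into T Q, T P  //  F Q, F P.
                      branch 2.1.1.1.2.1 (add T Q, T P):
                        × closes — contains both Q and ¬Q.
                      branch 2.1.1.1.2.2 (add F Q, F P):
                        ○ open, literals {P=false, Q=false, R=false, S=false}.
              branch 2.1.1.2 (add F ¬S):
                × closes — contains both S and ¬S.
          branch 2.1.2 (add T R):
            F (¬¬R ∧ ¬S): β-rule — branch into F ¬¬R  //  F ¬S.
              branch 2.1.2.1 (add F ¬¬R):
                F ¬¬R: drop double negation, giving F R.
                × closes — contains both R and ¬R.
              branch 2.1.2.2 (add F ¬S):
                F ((¬P ∧ Q) ∧ ((Q ↔ P) → Q)): β-rule — branch into F (¬P ∧ Q)  //  F ((Q ↔ P) → Q).
                  branch 2.1.2.2.1 (add F (¬P ∧ Q)):
                    F (¬P ∧ Q): β-rule — branch into F ¬P  //  F Q.
                      branch 2.1.2.2.1.1 (add F ¬P):
                        ○ open, literals {P=true, R=true, S=true}.
                      branch 2.1.2.2.1.2 (add F Q):
                        ○ open, literals {Q=false, R=true, S=true}.
                  branch 2.1.2.2.2 (add F ((Q ↔ P) → Q)):
                    F ((Q ↔ P) → Q): α-rule — add T (Q ↔ P), F Q.
                    T (Q ↔ P): β-rule — branch into T Q, T P  //  F Q, F P.
                      branch 2.1.2.2.2.1 (add T Q, T P):
                        × closes — contains both Q and ¬Q.
                      branch 2.1.2.2.2.2 (add F Q, F P):
                        ○ open, literals {P=false, Q=false, R=true, S=true}.
      branch 2.2 (add F S):
        T (¬S ∨ R): β-rule — branch into T ¬S  //  T R.
          branch 2.2.1 (add T ¬S):
            F (¬¬R ∧ ¬S): β-rule — branch into F ¬¬R  //  F ¬S.
              branch 2.2.1.1 (add F ¬¬R):
                F ¬¬R: drop double negation, giving F R.
                ○ open, literals {R=false, S=false}.
              branch 2.2.1.2 (add F ¬S):
                × closes — contains both S and ¬S.
          branch 2.2.2 (add T R):
            F (¬¬R ∧ ¬S): β-rule — branch into F ¬¬R  //  F ¬S.
              branch 2.2.2.1 (add F ¬¬R):
                F ¬¬R: drop double negation, giving F R.
                × closes — contains both R and ¬R.
              branch 2.2.2.2 (add F ¬S):
                × closes — contains both S and ¬S.
9 branches closed, 9 open.
An open branch gives a satisfying assignment: P=false, Q=true, R=false, S=true.

Satisfiable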